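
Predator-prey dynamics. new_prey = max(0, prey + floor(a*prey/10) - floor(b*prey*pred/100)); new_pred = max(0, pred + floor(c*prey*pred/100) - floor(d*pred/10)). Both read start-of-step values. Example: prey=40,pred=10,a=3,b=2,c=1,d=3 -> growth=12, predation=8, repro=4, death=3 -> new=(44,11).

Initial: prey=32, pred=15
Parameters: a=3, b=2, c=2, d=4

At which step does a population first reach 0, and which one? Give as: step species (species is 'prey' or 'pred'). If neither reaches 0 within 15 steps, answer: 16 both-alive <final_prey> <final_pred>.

Step 1: prey: 32+9-9=32; pred: 15+9-6=18
Step 2: prey: 32+9-11=30; pred: 18+11-7=22
Step 3: prey: 30+9-13=26; pred: 22+13-8=27
Step 4: prey: 26+7-14=19; pred: 27+14-10=31
Step 5: prey: 19+5-11=13; pred: 31+11-12=30
Step 6: prey: 13+3-7=9; pred: 30+7-12=25
Step 7: prey: 9+2-4=7; pred: 25+4-10=19
Step 8: prey: 7+2-2=7; pred: 19+2-7=14
Step 9: prey: 7+2-1=8; pred: 14+1-5=10
Step 10: prey: 8+2-1=9; pred: 10+1-4=7
Step 11: prey: 9+2-1=10; pred: 7+1-2=6
Step 12: prey: 10+3-1=12; pred: 6+1-2=5
Step 13: prey: 12+3-1=14; pred: 5+1-2=4
Step 14: prey: 14+4-1=17; pred: 4+1-1=4
Step 15: prey: 17+5-1=21; pred: 4+1-1=4
No extinction within 15 steps

Answer: 16 both-alive 21 4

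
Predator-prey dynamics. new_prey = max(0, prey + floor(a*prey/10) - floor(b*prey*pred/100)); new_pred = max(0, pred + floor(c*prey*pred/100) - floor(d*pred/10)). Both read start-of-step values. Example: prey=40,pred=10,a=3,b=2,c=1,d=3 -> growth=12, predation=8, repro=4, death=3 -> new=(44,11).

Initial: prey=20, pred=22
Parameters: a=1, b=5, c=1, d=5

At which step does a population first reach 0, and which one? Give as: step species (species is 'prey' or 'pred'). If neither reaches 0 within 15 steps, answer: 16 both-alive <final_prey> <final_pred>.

Answer: 1 prey

Derivation:
Step 1: prey: 20+2-22=0; pred: 22+4-11=15
First extinction: prey at step 1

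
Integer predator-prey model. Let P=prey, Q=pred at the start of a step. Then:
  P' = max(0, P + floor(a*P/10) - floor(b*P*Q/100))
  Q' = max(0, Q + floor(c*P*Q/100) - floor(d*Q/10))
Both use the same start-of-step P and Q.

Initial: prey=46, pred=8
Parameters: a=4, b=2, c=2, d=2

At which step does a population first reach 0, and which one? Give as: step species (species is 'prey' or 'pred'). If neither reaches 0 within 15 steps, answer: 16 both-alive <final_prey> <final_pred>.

Answer: 5 prey

Derivation:
Step 1: prey: 46+18-7=57; pred: 8+7-1=14
Step 2: prey: 57+22-15=64; pred: 14+15-2=27
Step 3: prey: 64+25-34=55; pred: 27+34-5=56
Step 4: prey: 55+22-61=16; pred: 56+61-11=106
Step 5: prey: 16+6-33=0; pred: 106+33-21=118
First extinction: prey at step 5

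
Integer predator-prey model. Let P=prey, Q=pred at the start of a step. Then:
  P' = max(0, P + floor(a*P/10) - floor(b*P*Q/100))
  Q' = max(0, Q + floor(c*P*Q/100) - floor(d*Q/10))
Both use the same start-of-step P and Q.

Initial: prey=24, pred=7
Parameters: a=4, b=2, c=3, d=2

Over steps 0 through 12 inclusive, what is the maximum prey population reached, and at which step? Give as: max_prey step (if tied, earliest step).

Step 1: prey: 24+9-3=30; pred: 7+5-1=11
Step 2: prey: 30+12-6=36; pred: 11+9-2=18
Step 3: prey: 36+14-12=38; pred: 18+19-3=34
Step 4: prey: 38+15-25=28; pred: 34+38-6=66
Step 5: prey: 28+11-36=3; pred: 66+55-13=108
Step 6: prey: 3+1-6=0; pred: 108+9-21=96
Step 7: prey: 0+0-0=0; pred: 96+0-19=77
Step 8: prey: 0+0-0=0; pred: 77+0-15=62
Step 9: prey: 0+0-0=0; pred: 62+0-12=50
Step 10: prey: 0+0-0=0; pred: 50+0-10=40
Step 11: prey: 0+0-0=0; pred: 40+0-8=32
Step 12: prey: 0+0-0=0; pred: 32+0-6=26
Max prey = 38 at step 3

Answer: 38 3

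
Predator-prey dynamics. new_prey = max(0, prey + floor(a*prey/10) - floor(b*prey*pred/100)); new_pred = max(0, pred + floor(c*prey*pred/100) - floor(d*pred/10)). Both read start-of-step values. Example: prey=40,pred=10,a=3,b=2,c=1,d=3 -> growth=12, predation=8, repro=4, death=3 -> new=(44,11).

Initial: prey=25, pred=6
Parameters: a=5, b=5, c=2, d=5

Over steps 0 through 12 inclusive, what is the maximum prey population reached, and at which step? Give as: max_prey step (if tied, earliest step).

Answer: 51 4

Derivation:
Step 1: prey: 25+12-7=30; pred: 6+3-3=6
Step 2: prey: 30+15-9=36; pred: 6+3-3=6
Step 3: prey: 36+18-10=44; pred: 6+4-3=7
Step 4: prey: 44+22-15=51; pred: 7+6-3=10
Step 5: prey: 51+25-25=51; pred: 10+10-5=15
Step 6: prey: 51+25-38=38; pred: 15+15-7=23
Step 7: prey: 38+19-43=14; pred: 23+17-11=29
Step 8: prey: 14+7-20=1; pred: 29+8-14=23
Step 9: prey: 1+0-1=0; pred: 23+0-11=12
Step 10: prey: 0+0-0=0; pred: 12+0-6=6
Step 11: prey: 0+0-0=0; pred: 6+0-3=3
Step 12: prey: 0+0-0=0; pred: 3+0-1=2
Max prey = 51 at step 4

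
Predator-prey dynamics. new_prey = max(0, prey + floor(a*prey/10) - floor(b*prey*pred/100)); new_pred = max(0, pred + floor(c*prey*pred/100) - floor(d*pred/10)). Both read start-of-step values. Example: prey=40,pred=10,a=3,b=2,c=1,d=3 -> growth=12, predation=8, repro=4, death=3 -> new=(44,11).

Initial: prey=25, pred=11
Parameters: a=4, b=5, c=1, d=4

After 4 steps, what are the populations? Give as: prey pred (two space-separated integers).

Step 1: prey: 25+10-13=22; pred: 11+2-4=9
Step 2: prey: 22+8-9=21; pred: 9+1-3=7
Step 3: prey: 21+8-7=22; pred: 7+1-2=6
Step 4: prey: 22+8-6=24; pred: 6+1-2=5

Answer: 24 5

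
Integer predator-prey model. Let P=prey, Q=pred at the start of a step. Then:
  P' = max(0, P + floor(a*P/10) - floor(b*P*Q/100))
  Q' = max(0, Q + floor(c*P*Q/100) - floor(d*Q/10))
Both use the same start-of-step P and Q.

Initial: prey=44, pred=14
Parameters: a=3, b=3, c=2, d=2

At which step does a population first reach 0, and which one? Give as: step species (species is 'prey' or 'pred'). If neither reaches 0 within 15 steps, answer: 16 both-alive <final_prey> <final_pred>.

Answer: 4 prey

Derivation:
Step 1: prey: 44+13-18=39; pred: 14+12-2=24
Step 2: prey: 39+11-28=22; pred: 24+18-4=38
Step 3: prey: 22+6-25=3; pred: 38+16-7=47
Step 4: prey: 3+0-4=0; pred: 47+2-9=40
First extinction: prey at step 4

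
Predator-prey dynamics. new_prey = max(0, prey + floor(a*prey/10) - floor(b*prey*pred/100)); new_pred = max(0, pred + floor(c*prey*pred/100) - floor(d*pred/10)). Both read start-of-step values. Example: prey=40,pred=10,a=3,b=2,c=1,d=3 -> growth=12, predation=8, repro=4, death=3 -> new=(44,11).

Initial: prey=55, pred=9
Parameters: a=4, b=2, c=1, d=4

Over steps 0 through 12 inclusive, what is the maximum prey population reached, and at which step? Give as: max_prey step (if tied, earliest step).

Step 1: prey: 55+22-9=68; pred: 9+4-3=10
Step 2: prey: 68+27-13=82; pred: 10+6-4=12
Step 3: prey: 82+32-19=95; pred: 12+9-4=17
Step 4: prey: 95+38-32=101; pred: 17+16-6=27
Step 5: prey: 101+40-54=87; pred: 27+27-10=44
Step 6: prey: 87+34-76=45; pred: 44+38-17=65
Step 7: prey: 45+18-58=5; pred: 65+29-26=68
Step 8: prey: 5+2-6=1; pred: 68+3-27=44
Step 9: prey: 1+0-0=1; pred: 44+0-17=27
Step 10: prey: 1+0-0=1; pred: 27+0-10=17
Step 11: prey: 1+0-0=1; pred: 17+0-6=11
Step 12: prey: 1+0-0=1; pred: 11+0-4=7
Max prey = 101 at step 4

Answer: 101 4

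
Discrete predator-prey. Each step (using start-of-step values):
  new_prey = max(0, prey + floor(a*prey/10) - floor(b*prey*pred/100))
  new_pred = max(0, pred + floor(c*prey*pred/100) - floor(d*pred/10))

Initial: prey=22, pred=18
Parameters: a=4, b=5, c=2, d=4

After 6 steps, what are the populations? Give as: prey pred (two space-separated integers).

Answer: 5 3

Derivation:
Step 1: prey: 22+8-19=11; pred: 18+7-7=18
Step 2: prey: 11+4-9=6; pred: 18+3-7=14
Step 3: prey: 6+2-4=4; pred: 14+1-5=10
Step 4: prey: 4+1-2=3; pred: 10+0-4=6
Step 5: prey: 3+1-0=4; pred: 6+0-2=4
Step 6: prey: 4+1-0=5; pred: 4+0-1=3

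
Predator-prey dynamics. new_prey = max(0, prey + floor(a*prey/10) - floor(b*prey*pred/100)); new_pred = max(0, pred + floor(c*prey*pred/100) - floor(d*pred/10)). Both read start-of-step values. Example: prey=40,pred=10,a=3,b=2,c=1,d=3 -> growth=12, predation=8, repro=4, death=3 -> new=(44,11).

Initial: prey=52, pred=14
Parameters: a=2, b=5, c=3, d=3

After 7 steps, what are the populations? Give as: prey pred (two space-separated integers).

Answer: 0 9

Derivation:
Step 1: prey: 52+10-36=26; pred: 14+21-4=31
Step 2: prey: 26+5-40=0; pred: 31+24-9=46
Step 3: prey: 0+0-0=0; pred: 46+0-13=33
Step 4: prey: 0+0-0=0; pred: 33+0-9=24
Step 5: prey: 0+0-0=0; pred: 24+0-7=17
Step 6: prey: 0+0-0=0; pred: 17+0-5=12
Step 7: prey: 0+0-0=0; pred: 12+0-3=9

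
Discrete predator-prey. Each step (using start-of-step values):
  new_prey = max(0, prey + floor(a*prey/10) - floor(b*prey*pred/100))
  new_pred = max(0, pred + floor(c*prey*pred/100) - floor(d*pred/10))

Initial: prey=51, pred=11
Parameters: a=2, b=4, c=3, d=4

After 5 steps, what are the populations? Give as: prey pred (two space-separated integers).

Step 1: prey: 51+10-22=39; pred: 11+16-4=23
Step 2: prey: 39+7-35=11; pred: 23+26-9=40
Step 3: prey: 11+2-17=0; pred: 40+13-16=37
Step 4: prey: 0+0-0=0; pred: 37+0-14=23
Step 5: prey: 0+0-0=0; pred: 23+0-9=14

Answer: 0 14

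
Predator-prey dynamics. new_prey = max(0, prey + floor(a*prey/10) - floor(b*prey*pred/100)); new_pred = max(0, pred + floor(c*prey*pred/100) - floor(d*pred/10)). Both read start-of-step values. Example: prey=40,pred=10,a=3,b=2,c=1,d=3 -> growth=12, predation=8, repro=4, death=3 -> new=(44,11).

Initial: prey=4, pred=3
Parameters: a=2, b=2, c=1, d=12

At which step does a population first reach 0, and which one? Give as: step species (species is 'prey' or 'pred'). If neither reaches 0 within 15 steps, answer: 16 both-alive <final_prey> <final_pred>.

Answer: 1 pred

Derivation:
Step 1: prey: 4+0-0=4; pred: 3+0-3=0
First extinction: pred at step 1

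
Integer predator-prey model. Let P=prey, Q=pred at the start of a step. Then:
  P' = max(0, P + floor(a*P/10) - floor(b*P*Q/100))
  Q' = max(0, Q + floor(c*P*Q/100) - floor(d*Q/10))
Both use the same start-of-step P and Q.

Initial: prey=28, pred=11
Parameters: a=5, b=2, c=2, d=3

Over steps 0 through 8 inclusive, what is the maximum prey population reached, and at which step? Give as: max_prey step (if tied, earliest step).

Answer: 49 3

Derivation:
Step 1: prey: 28+14-6=36; pred: 11+6-3=14
Step 2: prey: 36+18-10=44; pred: 14+10-4=20
Step 3: prey: 44+22-17=49; pred: 20+17-6=31
Step 4: prey: 49+24-30=43; pred: 31+30-9=52
Step 5: prey: 43+21-44=20; pred: 52+44-15=81
Step 6: prey: 20+10-32=0; pred: 81+32-24=89
Step 7: prey: 0+0-0=0; pred: 89+0-26=63
Step 8: prey: 0+0-0=0; pred: 63+0-18=45
Max prey = 49 at step 3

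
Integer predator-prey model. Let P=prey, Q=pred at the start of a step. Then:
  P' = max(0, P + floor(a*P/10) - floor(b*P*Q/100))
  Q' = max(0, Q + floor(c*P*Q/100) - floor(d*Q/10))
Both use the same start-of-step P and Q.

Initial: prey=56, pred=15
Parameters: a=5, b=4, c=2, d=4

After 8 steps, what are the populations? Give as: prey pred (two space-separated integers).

Step 1: prey: 56+28-33=51; pred: 15+16-6=25
Step 2: prey: 51+25-51=25; pred: 25+25-10=40
Step 3: prey: 25+12-40=0; pred: 40+20-16=44
Step 4: prey: 0+0-0=0; pred: 44+0-17=27
Step 5: prey: 0+0-0=0; pred: 27+0-10=17
Step 6: prey: 0+0-0=0; pred: 17+0-6=11
Step 7: prey: 0+0-0=0; pred: 11+0-4=7
Step 8: prey: 0+0-0=0; pred: 7+0-2=5

Answer: 0 5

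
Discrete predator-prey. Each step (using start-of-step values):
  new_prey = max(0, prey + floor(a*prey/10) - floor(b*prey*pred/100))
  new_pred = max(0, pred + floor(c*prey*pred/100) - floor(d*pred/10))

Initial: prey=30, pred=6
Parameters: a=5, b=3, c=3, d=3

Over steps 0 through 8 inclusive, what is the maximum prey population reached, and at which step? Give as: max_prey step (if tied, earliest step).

Answer: 48 2

Derivation:
Step 1: prey: 30+15-5=40; pred: 6+5-1=10
Step 2: prey: 40+20-12=48; pred: 10+12-3=19
Step 3: prey: 48+24-27=45; pred: 19+27-5=41
Step 4: prey: 45+22-55=12; pred: 41+55-12=84
Step 5: prey: 12+6-30=0; pred: 84+30-25=89
Step 6: prey: 0+0-0=0; pred: 89+0-26=63
Step 7: prey: 0+0-0=0; pred: 63+0-18=45
Step 8: prey: 0+0-0=0; pred: 45+0-13=32
Max prey = 48 at step 2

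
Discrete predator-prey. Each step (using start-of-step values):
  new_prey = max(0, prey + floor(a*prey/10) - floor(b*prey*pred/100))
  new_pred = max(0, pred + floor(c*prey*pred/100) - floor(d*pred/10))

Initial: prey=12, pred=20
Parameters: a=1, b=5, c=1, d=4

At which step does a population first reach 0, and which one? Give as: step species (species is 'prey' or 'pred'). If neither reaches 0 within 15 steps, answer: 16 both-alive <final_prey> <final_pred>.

Step 1: prey: 12+1-12=1; pred: 20+2-8=14
Step 2: prey: 1+0-0=1; pred: 14+0-5=9
Step 3: prey: 1+0-0=1; pred: 9+0-3=6
Step 4: prey: 1+0-0=1; pred: 6+0-2=4
Step 5: prey: 1+0-0=1; pred: 4+0-1=3
Step 6: prey: 1+0-0=1; pred: 3+0-1=2
Step 7: prey: 1+0-0=1; pred: 2+0-0=2
Steps 8-15: state stable at prey=1, pred=2 (no change)
No extinction within 15 steps

Answer: 16 both-alive 1 2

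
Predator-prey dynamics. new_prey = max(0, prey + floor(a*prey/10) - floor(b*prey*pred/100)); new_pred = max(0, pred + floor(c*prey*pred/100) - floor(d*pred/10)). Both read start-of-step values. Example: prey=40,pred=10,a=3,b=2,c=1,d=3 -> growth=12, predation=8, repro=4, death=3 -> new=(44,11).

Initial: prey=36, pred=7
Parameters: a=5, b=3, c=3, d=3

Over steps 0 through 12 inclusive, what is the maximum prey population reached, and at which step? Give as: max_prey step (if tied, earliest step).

Answer: 54 2

Derivation:
Step 1: prey: 36+18-7=47; pred: 7+7-2=12
Step 2: prey: 47+23-16=54; pred: 12+16-3=25
Step 3: prey: 54+27-40=41; pred: 25+40-7=58
Step 4: prey: 41+20-71=0; pred: 58+71-17=112
Step 5: prey: 0+0-0=0; pred: 112+0-33=79
Step 6: prey: 0+0-0=0; pred: 79+0-23=56
Step 7: prey: 0+0-0=0; pred: 56+0-16=40
Step 8: prey: 0+0-0=0; pred: 40+0-12=28
Step 9: prey: 0+0-0=0; pred: 28+0-8=20
Step 10: prey: 0+0-0=0; pred: 20+0-6=14
Step 11: prey: 0+0-0=0; pred: 14+0-4=10
Step 12: prey: 0+0-0=0; pred: 10+0-3=7
Max prey = 54 at step 2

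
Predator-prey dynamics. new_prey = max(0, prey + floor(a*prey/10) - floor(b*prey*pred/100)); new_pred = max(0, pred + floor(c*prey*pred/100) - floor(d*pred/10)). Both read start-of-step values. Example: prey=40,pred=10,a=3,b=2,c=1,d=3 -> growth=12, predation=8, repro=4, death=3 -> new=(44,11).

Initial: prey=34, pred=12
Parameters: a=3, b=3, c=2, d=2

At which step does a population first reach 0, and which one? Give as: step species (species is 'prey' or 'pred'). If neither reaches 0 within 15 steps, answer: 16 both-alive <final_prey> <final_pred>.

Step 1: prey: 34+10-12=32; pred: 12+8-2=18
Step 2: prey: 32+9-17=24; pred: 18+11-3=26
Step 3: prey: 24+7-18=13; pred: 26+12-5=33
Step 4: prey: 13+3-12=4; pred: 33+8-6=35
Step 5: prey: 4+1-4=1; pred: 35+2-7=30
Step 6: prey: 1+0-0=1; pred: 30+0-6=24
Step 7: prey: 1+0-0=1; pred: 24+0-4=20
Step 8: prey: 1+0-0=1; pred: 20+0-4=16
Step 9: prey: 1+0-0=1; pred: 16+0-3=13
Step 10: prey: 1+0-0=1; pred: 13+0-2=11
Step 11: prey: 1+0-0=1; pred: 11+0-2=9
Step 12: prey: 1+0-0=1; pred: 9+0-1=8
Step 13: prey: 1+0-0=1; pred: 8+0-1=7
Step 14: prey: 1+0-0=1; pred: 7+0-1=6
Step 15: prey: 1+0-0=1; pred: 6+0-1=5
No extinction within 15 steps

Answer: 16 both-alive 1 5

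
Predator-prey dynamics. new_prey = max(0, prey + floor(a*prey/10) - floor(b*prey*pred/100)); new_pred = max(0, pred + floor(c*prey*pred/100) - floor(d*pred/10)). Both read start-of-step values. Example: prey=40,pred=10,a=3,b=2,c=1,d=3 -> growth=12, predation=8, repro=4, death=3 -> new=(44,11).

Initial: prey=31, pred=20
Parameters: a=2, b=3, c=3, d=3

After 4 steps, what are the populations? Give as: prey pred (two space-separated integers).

Answer: 0 24

Derivation:
Step 1: prey: 31+6-18=19; pred: 20+18-6=32
Step 2: prey: 19+3-18=4; pred: 32+18-9=41
Step 3: prey: 4+0-4=0; pred: 41+4-12=33
Step 4: prey: 0+0-0=0; pred: 33+0-9=24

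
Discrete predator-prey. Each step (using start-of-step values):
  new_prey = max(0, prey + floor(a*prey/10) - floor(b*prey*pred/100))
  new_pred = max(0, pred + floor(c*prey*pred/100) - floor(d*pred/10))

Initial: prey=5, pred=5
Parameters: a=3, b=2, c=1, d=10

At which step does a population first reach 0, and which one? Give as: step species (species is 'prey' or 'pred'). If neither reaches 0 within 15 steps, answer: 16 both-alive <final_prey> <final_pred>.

Answer: 1 pred

Derivation:
Step 1: prey: 5+1-0=6; pred: 5+0-5=0
First extinction: pred at step 1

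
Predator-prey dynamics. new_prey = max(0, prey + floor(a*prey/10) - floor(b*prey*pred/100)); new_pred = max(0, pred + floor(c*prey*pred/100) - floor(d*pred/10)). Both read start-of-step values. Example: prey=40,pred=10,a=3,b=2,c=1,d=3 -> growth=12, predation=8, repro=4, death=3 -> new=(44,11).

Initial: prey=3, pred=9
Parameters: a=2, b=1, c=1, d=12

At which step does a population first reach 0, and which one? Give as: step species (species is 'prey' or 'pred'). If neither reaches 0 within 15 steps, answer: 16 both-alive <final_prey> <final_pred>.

Answer: 1 pred

Derivation:
Step 1: prey: 3+0-0=3; pred: 9+0-10=0
First extinction: pred at step 1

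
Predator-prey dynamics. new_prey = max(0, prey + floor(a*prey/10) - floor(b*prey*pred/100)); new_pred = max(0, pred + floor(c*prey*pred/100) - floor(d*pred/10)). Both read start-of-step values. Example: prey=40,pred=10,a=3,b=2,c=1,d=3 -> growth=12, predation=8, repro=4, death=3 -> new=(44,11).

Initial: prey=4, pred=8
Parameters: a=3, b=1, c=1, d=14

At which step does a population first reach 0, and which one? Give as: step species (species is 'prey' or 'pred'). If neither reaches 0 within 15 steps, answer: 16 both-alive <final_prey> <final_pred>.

Answer: 1 pred

Derivation:
Step 1: prey: 4+1-0=5; pred: 8+0-11=0
First extinction: pred at step 1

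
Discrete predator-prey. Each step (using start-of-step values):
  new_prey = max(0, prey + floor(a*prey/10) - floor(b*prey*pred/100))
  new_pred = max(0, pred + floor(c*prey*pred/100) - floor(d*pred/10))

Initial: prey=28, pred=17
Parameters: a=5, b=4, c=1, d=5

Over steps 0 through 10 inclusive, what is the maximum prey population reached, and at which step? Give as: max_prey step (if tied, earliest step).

Answer: 184 10

Derivation:
Step 1: prey: 28+14-19=23; pred: 17+4-8=13
Step 2: prey: 23+11-11=23; pred: 13+2-6=9
Step 3: prey: 23+11-8=26; pred: 9+2-4=7
Step 4: prey: 26+13-7=32; pred: 7+1-3=5
Step 5: prey: 32+16-6=42; pred: 5+1-2=4
Step 6: prey: 42+21-6=57; pred: 4+1-2=3
Step 7: prey: 57+28-6=79; pred: 3+1-1=3
Step 8: prey: 79+39-9=109; pred: 3+2-1=4
Step 9: prey: 109+54-17=146; pred: 4+4-2=6
Step 10: prey: 146+73-35=184; pred: 6+8-3=11
Max prey = 184 at step 10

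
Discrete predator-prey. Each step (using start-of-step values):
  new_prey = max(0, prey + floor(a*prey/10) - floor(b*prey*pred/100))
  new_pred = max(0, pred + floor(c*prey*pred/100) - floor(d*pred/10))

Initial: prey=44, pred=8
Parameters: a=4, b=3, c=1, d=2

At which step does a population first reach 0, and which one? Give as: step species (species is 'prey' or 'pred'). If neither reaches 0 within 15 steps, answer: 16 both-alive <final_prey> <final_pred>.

Answer: 16 both-alive 1 8

Derivation:
Step 1: prey: 44+17-10=51; pred: 8+3-1=10
Step 2: prey: 51+20-15=56; pred: 10+5-2=13
Step 3: prey: 56+22-21=57; pred: 13+7-2=18
Step 4: prey: 57+22-30=49; pred: 18+10-3=25
Step 5: prey: 49+19-36=32; pred: 25+12-5=32
Step 6: prey: 32+12-30=14; pred: 32+10-6=36
Step 7: prey: 14+5-15=4; pred: 36+5-7=34
Step 8: prey: 4+1-4=1; pred: 34+1-6=29
Step 9: prey: 1+0-0=1; pred: 29+0-5=24
Step 10: prey: 1+0-0=1; pred: 24+0-4=20
Step 11: prey: 1+0-0=1; pred: 20+0-4=16
Step 12: prey: 1+0-0=1; pred: 16+0-3=13
Step 13: prey: 1+0-0=1; pred: 13+0-2=11
Step 14: prey: 1+0-0=1; pred: 11+0-2=9
Step 15: prey: 1+0-0=1; pred: 9+0-1=8
No extinction within 15 steps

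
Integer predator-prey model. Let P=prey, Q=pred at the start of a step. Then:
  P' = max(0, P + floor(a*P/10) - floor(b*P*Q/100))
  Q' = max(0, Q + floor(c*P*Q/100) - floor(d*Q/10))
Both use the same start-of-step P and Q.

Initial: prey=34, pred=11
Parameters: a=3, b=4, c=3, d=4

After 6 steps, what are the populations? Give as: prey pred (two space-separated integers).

Step 1: prey: 34+10-14=30; pred: 11+11-4=18
Step 2: prey: 30+9-21=18; pred: 18+16-7=27
Step 3: prey: 18+5-19=4; pred: 27+14-10=31
Step 4: prey: 4+1-4=1; pred: 31+3-12=22
Step 5: prey: 1+0-0=1; pred: 22+0-8=14
Step 6: prey: 1+0-0=1; pred: 14+0-5=9

Answer: 1 9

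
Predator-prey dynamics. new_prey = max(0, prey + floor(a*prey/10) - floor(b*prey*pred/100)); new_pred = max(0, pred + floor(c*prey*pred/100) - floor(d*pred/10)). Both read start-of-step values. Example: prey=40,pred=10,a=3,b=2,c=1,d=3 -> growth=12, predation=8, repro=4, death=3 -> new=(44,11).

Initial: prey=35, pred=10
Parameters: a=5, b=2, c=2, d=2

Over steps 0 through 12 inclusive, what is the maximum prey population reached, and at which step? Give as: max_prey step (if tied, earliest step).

Answer: 54 2

Derivation:
Step 1: prey: 35+17-7=45; pred: 10+7-2=15
Step 2: prey: 45+22-13=54; pred: 15+13-3=25
Step 3: prey: 54+27-27=54; pred: 25+27-5=47
Step 4: prey: 54+27-50=31; pred: 47+50-9=88
Step 5: prey: 31+15-54=0; pred: 88+54-17=125
Step 6: prey: 0+0-0=0; pred: 125+0-25=100
Step 7: prey: 0+0-0=0; pred: 100+0-20=80
Step 8: prey: 0+0-0=0; pred: 80+0-16=64
Step 9: prey: 0+0-0=0; pred: 64+0-12=52
Step 10: prey: 0+0-0=0; pred: 52+0-10=42
Step 11: prey: 0+0-0=0; pred: 42+0-8=34
Step 12: prey: 0+0-0=0; pred: 34+0-6=28
Max prey = 54 at step 2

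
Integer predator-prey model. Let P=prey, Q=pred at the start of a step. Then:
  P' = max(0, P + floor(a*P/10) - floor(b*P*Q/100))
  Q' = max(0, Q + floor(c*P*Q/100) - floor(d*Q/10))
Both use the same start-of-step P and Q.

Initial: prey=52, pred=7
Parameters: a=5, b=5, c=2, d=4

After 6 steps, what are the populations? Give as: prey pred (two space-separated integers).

Answer: 0 15

Derivation:
Step 1: prey: 52+26-18=60; pred: 7+7-2=12
Step 2: prey: 60+30-36=54; pred: 12+14-4=22
Step 3: prey: 54+27-59=22; pred: 22+23-8=37
Step 4: prey: 22+11-40=0; pred: 37+16-14=39
Step 5: prey: 0+0-0=0; pred: 39+0-15=24
Step 6: prey: 0+0-0=0; pred: 24+0-9=15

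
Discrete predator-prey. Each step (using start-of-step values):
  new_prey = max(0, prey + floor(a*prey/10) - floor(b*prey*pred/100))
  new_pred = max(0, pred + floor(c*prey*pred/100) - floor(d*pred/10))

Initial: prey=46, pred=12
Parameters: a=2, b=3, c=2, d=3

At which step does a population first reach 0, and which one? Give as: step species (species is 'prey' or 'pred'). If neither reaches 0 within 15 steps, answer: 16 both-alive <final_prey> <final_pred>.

Step 1: prey: 46+9-16=39; pred: 12+11-3=20
Step 2: prey: 39+7-23=23; pred: 20+15-6=29
Step 3: prey: 23+4-20=7; pred: 29+13-8=34
Step 4: prey: 7+1-7=1; pred: 34+4-10=28
Step 5: prey: 1+0-0=1; pred: 28+0-8=20
Step 6: prey: 1+0-0=1; pred: 20+0-6=14
Step 7: prey: 1+0-0=1; pred: 14+0-4=10
Step 8: prey: 1+0-0=1; pred: 10+0-3=7
Step 9: prey: 1+0-0=1; pred: 7+0-2=5
Step 10: prey: 1+0-0=1; pred: 5+0-1=4
Step 11: prey: 1+0-0=1; pred: 4+0-1=3
Step 12: prey: 1+0-0=1; pred: 3+0-0=3
Steps 13-15: state stable at prey=1, pred=3 (no change)
No extinction within 15 steps

Answer: 16 both-alive 1 3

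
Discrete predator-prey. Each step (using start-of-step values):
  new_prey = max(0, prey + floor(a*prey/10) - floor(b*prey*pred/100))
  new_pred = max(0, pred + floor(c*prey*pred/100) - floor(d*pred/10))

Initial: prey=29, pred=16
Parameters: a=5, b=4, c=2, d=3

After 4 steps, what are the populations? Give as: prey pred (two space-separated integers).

Answer: 4 23

Derivation:
Step 1: prey: 29+14-18=25; pred: 16+9-4=21
Step 2: prey: 25+12-21=16; pred: 21+10-6=25
Step 3: prey: 16+8-16=8; pred: 25+8-7=26
Step 4: prey: 8+4-8=4; pred: 26+4-7=23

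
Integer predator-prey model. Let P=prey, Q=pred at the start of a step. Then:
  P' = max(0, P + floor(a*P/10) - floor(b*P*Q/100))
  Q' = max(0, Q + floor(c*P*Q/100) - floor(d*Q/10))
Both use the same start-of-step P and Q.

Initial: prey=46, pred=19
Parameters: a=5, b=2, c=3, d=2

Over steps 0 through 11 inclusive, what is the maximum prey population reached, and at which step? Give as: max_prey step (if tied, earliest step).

Answer: 52 1

Derivation:
Step 1: prey: 46+23-17=52; pred: 19+26-3=42
Step 2: prey: 52+26-43=35; pred: 42+65-8=99
Step 3: prey: 35+17-69=0; pred: 99+103-19=183
Step 4: prey: 0+0-0=0; pred: 183+0-36=147
Step 5: prey: 0+0-0=0; pred: 147+0-29=118
Step 6: prey: 0+0-0=0; pred: 118+0-23=95
Step 7: prey: 0+0-0=0; pred: 95+0-19=76
Step 8: prey: 0+0-0=0; pred: 76+0-15=61
Step 9: prey: 0+0-0=0; pred: 61+0-12=49
Step 10: prey: 0+0-0=0; pred: 49+0-9=40
Step 11: prey: 0+0-0=0; pred: 40+0-8=32
Max prey = 52 at step 1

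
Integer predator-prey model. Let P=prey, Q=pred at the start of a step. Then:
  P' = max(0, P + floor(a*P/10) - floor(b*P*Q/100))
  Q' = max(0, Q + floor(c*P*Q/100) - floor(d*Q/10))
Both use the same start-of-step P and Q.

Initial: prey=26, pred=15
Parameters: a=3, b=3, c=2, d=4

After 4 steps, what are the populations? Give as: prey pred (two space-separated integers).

Answer: 11 15

Derivation:
Step 1: prey: 26+7-11=22; pred: 15+7-6=16
Step 2: prey: 22+6-10=18; pred: 16+7-6=17
Step 3: prey: 18+5-9=14; pred: 17+6-6=17
Step 4: prey: 14+4-7=11; pred: 17+4-6=15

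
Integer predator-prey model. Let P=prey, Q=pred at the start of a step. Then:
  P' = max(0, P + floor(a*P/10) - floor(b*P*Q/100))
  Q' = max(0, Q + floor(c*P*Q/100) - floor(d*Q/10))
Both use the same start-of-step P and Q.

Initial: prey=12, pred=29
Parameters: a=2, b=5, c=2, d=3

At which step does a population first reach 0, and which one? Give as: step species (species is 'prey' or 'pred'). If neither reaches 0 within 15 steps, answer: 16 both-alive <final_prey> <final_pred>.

Step 1: prey: 12+2-17=0; pred: 29+6-8=27
First extinction: prey at step 1

Answer: 1 prey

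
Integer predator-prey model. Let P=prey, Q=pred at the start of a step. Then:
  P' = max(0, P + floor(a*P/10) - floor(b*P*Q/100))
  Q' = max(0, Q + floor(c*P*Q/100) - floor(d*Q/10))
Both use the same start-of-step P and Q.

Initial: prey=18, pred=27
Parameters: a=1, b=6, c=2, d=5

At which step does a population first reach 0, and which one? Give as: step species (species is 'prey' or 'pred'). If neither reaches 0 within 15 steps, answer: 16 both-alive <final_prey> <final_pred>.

Step 1: prey: 18+1-29=0; pred: 27+9-13=23
First extinction: prey at step 1

Answer: 1 prey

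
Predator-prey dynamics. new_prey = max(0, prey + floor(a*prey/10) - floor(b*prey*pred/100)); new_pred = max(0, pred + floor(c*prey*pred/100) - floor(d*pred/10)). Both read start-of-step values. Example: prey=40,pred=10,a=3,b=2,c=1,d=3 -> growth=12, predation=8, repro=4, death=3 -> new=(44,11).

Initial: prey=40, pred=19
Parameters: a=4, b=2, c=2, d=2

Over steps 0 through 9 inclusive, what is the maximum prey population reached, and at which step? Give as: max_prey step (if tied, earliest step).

Answer: 41 1

Derivation:
Step 1: prey: 40+16-15=41; pred: 19+15-3=31
Step 2: prey: 41+16-25=32; pred: 31+25-6=50
Step 3: prey: 32+12-32=12; pred: 50+32-10=72
Step 4: prey: 12+4-17=0; pred: 72+17-14=75
Step 5: prey: 0+0-0=0; pred: 75+0-15=60
Step 6: prey: 0+0-0=0; pred: 60+0-12=48
Step 7: prey: 0+0-0=0; pred: 48+0-9=39
Step 8: prey: 0+0-0=0; pred: 39+0-7=32
Step 9: prey: 0+0-0=0; pred: 32+0-6=26
Max prey = 41 at step 1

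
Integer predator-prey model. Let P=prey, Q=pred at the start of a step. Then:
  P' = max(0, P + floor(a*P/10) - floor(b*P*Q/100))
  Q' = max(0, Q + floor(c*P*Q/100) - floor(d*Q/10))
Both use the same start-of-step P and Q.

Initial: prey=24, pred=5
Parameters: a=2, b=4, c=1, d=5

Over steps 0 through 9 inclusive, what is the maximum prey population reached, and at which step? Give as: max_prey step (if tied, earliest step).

Step 1: prey: 24+4-4=24; pred: 5+1-2=4
Step 2: prey: 24+4-3=25; pred: 4+0-2=2
Step 3: prey: 25+5-2=28; pred: 2+0-1=1
Step 4: prey: 28+5-1=32; pred: 1+0-0=1
Step 5: prey: 32+6-1=37; pred: 1+0-0=1
Step 6: prey: 37+7-1=43; pred: 1+0-0=1
Step 7: prey: 43+8-1=50; pred: 1+0-0=1
Step 8: prey: 50+10-2=58; pred: 1+0-0=1
Step 9: prey: 58+11-2=67; pred: 1+0-0=1
Max prey = 67 at step 9

Answer: 67 9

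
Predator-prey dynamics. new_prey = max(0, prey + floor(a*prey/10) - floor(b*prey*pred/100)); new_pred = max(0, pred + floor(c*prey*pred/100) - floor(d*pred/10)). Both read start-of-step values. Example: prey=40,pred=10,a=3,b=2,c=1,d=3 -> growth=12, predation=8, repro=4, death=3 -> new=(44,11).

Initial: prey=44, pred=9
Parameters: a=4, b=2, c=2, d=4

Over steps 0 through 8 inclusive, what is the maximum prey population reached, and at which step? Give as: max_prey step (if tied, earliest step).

Step 1: prey: 44+17-7=54; pred: 9+7-3=13
Step 2: prey: 54+21-14=61; pred: 13+14-5=22
Step 3: prey: 61+24-26=59; pred: 22+26-8=40
Step 4: prey: 59+23-47=35; pred: 40+47-16=71
Step 5: prey: 35+14-49=0; pred: 71+49-28=92
Step 6: prey: 0+0-0=0; pred: 92+0-36=56
Step 7: prey: 0+0-0=0; pred: 56+0-22=34
Step 8: prey: 0+0-0=0; pred: 34+0-13=21
Max prey = 61 at step 2

Answer: 61 2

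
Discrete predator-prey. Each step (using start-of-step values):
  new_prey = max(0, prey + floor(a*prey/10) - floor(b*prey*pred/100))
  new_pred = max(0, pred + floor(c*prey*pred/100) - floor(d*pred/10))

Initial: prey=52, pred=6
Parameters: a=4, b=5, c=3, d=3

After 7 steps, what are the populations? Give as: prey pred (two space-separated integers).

Answer: 0 17

Derivation:
Step 1: prey: 52+20-15=57; pred: 6+9-1=14
Step 2: prey: 57+22-39=40; pred: 14+23-4=33
Step 3: prey: 40+16-66=0; pred: 33+39-9=63
Step 4: prey: 0+0-0=0; pred: 63+0-18=45
Step 5: prey: 0+0-0=0; pred: 45+0-13=32
Step 6: prey: 0+0-0=0; pred: 32+0-9=23
Step 7: prey: 0+0-0=0; pred: 23+0-6=17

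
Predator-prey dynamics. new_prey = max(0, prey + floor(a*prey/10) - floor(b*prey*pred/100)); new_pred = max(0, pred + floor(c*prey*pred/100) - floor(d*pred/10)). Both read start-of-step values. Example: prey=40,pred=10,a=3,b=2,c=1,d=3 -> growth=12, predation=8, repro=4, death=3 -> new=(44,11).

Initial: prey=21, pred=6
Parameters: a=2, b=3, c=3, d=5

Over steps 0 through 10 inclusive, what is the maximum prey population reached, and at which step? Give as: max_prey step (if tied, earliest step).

Step 1: prey: 21+4-3=22; pred: 6+3-3=6
Step 2: prey: 22+4-3=23; pred: 6+3-3=6
Step 3: prey: 23+4-4=23; pred: 6+4-3=7
Step 4: prey: 23+4-4=23; pred: 7+4-3=8
Step 5: prey: 23+4-5=22; pred: 8+5-4=9
Step 6: prey: 22+4-5=21; pred: 9+5-4=10
Step 7: prey: 21+4-6=19; pred: 10+6-5=11
Step 8: prey: 19+3-6=16; pred: 11+6-5=12
Step 9: prey: 16+3-5=14; pred: 12+5-6=11
Step 10: prey: 14+2-4=12; pred: 11+4-5=10
Max prey = 23 at step 2

Answer: 23 2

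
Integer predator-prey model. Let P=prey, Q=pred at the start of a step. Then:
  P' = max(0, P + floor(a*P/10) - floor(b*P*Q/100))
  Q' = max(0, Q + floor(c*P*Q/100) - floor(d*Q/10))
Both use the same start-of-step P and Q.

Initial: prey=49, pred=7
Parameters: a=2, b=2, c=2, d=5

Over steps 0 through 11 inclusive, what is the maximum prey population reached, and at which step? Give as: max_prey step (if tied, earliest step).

Answer: 52 1

Derivation:
Step 1: prey: 49+9-6=52; pred: 7+6-3=10
Step 2: prey: 52+10-10=52; pred: 10+10-5=15
Step 3: prey: 52+10-15=47; pred: 15+15-7=23
Step 4: prey: 47+9-21=35; pred: 23+21-11=33
Step 5: prey: 35+7-23=19; pred: 33+23-16=40
Step 6: prey: 19+3-15=7; pred: 40+15-20=35
Step 7: prey: 7+1-4=4; pred: 35+4-17=22
Step 8: prey: 4+0-1=3; pred: 22+1-11=12
Step 9: prey: 3+0-0=3; pred: 12+0-6=6
Step 10: prey: 3+0-0=3; pred: 6+0-3=3
Step 11: prey: 3+0-0=3; pred: 3+0-1=2
Max prey = 52 at step 1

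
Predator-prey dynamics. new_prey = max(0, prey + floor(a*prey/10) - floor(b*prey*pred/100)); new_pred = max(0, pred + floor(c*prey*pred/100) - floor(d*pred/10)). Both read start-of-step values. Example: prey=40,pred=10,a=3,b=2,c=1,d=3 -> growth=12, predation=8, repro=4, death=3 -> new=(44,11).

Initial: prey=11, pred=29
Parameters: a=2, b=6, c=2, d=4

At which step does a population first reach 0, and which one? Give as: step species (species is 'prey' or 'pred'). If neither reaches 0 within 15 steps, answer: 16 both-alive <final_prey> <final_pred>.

Step 1: prey: 11+2-19=0; pred: 29+6-11=24
First extinction: prey at step 1

Answer: 1 prey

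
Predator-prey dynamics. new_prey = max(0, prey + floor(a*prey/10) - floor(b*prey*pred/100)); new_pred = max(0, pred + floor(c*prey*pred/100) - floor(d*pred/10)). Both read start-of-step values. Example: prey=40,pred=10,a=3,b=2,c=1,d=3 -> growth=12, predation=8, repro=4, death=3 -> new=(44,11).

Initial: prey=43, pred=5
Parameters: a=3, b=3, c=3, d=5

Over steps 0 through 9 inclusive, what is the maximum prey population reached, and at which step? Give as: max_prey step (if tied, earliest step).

Step 1: prey: 43+12-6=49; pred: 5+6-2=9
Step 2: prey: 49+14-13=50; pred: 9+13-4=18
Step 3: prey: 50+15-27=38; pred: 18+27-9=36
Step 4: prey: 38+11-41=8; pred: 36+41-18=59
Step 5: prey: 8+2-14=0; pred: 59+14-29=44
Step 6: prey: 0+0-0=0; pred: 44+0-22=22
Step 7: prey: 0+0-0=0; pred: 22+0-11=11
Step 8: prey: 0+0-0=0; pred: 11+0-5=6
Step 9: prey: 0+0-0=0; pred: 6+0-3=3
Max prey = 50 at step 2

Answer: 50 2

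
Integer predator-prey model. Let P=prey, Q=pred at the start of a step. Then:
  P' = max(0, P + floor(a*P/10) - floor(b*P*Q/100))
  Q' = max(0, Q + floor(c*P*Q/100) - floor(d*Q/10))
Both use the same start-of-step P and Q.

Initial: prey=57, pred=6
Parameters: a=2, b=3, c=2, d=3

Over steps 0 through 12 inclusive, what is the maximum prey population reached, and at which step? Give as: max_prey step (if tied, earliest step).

Step 1: prey: 57+11-10=58; pred: 6+6-1=11
Step 2: prey: 58+11-19=50; pred: 11+12-3=20
Step 3: prey: 50+10-30=30; pred: 20+20-6=34
Step 4: prey: 30+6-30=6; pred: 34+20-10=44
Step 5: prey: 6+1-7=0; pred: 44+5-13=36
Step 6: prey: 0+0-0=0; pred: 36+0-10=26
Step 7: prey: 0+0-0=0; pred: 26+0-7=19
Step 8: prey: 0+0-0=0; pred: 19+0-5=14
Step 9: prey: 0+0-0=0; pred: 14+0-4=10
Step 10: prey: 0+0-0=0; pred: 10+0-3=7
Step 11: prey: 0+0-0=0; pred: 7+0-2=5
Step 12: prey: 0+0-0=0; pred: 5+0-1=4
Max prey = 58 at step 1

Answer: 58 1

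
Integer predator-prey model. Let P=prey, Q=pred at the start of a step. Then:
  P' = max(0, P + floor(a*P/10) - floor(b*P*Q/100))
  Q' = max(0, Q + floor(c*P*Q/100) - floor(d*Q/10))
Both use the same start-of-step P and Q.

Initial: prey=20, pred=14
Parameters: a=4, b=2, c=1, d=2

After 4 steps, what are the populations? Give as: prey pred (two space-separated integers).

Step 1: prey: 20+8-5=23; pred: 14+2-2=14
Step 2: prey: 23+9-6=26; pred: 14+3-2=15
Step 3: prey: 26+10-7=29; pred: 15+3-3=15
Step 4: prey: 29+11-8=32; pred: 15+4-3=16

Answer: 32 16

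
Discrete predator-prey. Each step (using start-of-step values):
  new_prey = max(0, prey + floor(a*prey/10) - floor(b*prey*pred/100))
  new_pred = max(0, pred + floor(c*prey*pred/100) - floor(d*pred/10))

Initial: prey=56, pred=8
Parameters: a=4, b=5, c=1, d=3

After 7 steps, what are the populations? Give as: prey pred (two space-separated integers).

Step 1: prey: 56+22-22=56; pred: 8+4-2=10
Step 2: prey: 56+22-28=50; pred: 10+5-3=12
Step 3: prey: 50+20-30=40; pred: 12+6-3=15
Step 4: prey: 40+16-30=26; pred: 15+6-4=17
Step 5: prey: 26+10-22=14; pred: 17+4-5=16
Step 6: prey: 14+5-11=8; pred: 16+2-4=14
Step 7: prey: 8+3-5=6; pred: 14+1-4=11

Answer: 6 11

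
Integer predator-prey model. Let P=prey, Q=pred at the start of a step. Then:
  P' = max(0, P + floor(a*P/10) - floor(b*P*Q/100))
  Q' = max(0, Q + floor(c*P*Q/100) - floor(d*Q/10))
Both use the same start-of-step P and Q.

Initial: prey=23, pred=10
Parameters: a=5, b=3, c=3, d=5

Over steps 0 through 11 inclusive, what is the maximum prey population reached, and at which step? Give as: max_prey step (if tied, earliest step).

Answer: 35 3

Derivation:
Step 1: prey: 23+11-6=28; pred: 10+6-5=11
Step 2: prey: 28+14-9=33; pred: 11+9-5=15
Step 3: prey: 33+16-14=35; pred: 15+14-7=22
Step 4: prey: 35+17-23=29; pred: 22+23-11=34
Step 5: prey: 29+14-29=14; pred: 34+29-17=46
Step 6: prey: 14+7-19=2; pred: 46+19-23=42
Step 7: prey: 2+1-2=1; pred: 42+2-21=23
Step 8: prey: 1+0-0=1; pred: 23+0-11=12
Step 9: prey: 1+0-0=1; pred: 12+0-6=6
Step 10: prey: 1+0-0=1; pred: 6+0-3=3
Step 11: prey: 1+0-0=1; pred: 3+0-1=2
Max prey = 35 at step 3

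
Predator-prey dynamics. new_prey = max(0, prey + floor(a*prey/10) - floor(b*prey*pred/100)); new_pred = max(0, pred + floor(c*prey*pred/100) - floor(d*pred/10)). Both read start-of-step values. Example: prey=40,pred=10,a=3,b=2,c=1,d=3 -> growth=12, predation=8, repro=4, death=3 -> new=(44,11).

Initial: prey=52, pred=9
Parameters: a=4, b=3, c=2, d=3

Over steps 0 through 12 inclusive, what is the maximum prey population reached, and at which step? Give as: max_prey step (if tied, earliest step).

Step 1: prey: 52+20-14=58; pred: 9+9-2=16
Step 2: prey: 58+23-27=54; pred: 16+18-4=30
Step 3: prey: 54+21-48=27; pred: 30+32-9=53
Step 4: prey: 27+10-42=0; pred: 53+28-15=66
Step 5: prey: 0+0-0=0; pred: 66+0-19=47
Step 6: prey: 0+0-0=0; pred: 47+0-14=33
Step 7: prey: 0+0-0=0; pred: 33+0-9=24
Step 8: prey: 0+0-0=0; pred: 24+0-7=17
Step 9: prey: 0+0-0=0; pred: 17+0-5=12
Step 10: prey: 0+0-0=0; pred: 12+0-3=9
Step 11: prey: 0+0-0=0; pred: 9+0-2=7
Step 12: prey: 0+0-0=0; pred: 7+0-2=5
Max prey = 58 at step 1

Answer: 58 1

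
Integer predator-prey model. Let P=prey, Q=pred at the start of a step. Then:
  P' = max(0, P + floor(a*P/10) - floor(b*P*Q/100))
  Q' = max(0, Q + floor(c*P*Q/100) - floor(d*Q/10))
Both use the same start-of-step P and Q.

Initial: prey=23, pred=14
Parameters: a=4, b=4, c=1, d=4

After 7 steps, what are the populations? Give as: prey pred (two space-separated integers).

Answer: 36 4

Derivation:
Step 1: prey: 23+9-12=20; pred: 14+3-5=12
Step 2: prey: 20+8-9=19; pred: 12+2-4=10
Step 3: prey: 19+7-7=19; pred: 10+1-4=7
Step 4: prey: 19+7-5=21; pred: 7+1-2=6
Step 5: prey: 21+8-5=24; pred: 6+1-2=5
Step 6: prey: 24+9-4=29; pred: 5+1-2=4
Step 7: prey: 29+11-4=36; pred: 4+1-1=4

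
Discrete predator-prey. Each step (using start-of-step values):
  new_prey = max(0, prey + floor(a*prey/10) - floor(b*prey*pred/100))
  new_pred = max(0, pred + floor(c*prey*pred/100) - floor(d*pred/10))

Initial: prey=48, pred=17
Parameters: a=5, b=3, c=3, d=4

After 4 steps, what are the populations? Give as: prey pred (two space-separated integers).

Step 1: prey: 48+24-24=48; pred: 17+24-6=35
Step 2: prey: 48+24-50=22; pred: 35+50-14=71
Step 3: prey: 22+11-46=0; pred: 71+46-28=89
Step 4: prey: 0+0-0=0; pred: 89+0-35=54

Answer: 0 54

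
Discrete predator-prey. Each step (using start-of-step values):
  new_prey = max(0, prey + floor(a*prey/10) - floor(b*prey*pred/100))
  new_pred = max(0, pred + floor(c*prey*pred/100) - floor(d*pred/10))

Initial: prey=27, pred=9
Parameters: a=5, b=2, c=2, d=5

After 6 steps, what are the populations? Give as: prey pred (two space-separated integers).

Step 1: prey: 27+13-4=36; pred: 9+4-4=9
Step 2: prey: 36+18-6=48; pred: 9+6-4=11
Step 3: prey: 48+24-10=62; pred: 11+10-5=16
Step 4: prey: 62+31-19=74; pred: 16+19-8=27
Step 5: prey: 74+37-39=72; pred: 27+39-13=53
Step 6: prey: 72+36-76=32; pred: 53+76-26=103

Answer: 32 103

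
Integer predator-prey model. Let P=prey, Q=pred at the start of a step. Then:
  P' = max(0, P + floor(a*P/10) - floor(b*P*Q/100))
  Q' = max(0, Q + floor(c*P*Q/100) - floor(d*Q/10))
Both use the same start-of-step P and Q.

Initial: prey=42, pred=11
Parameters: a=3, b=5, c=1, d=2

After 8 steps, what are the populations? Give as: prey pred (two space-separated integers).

Step 1: prey: 42+12-23=31; pred: 11+4-2=13
Step 2: prey: 31+9-20=20; pred: 13+4-2=15
Step 3: prey: 20+6-15=11; pred: 15+3-3=15
Step 4: prey: 11+3-8=6; pred: 15+1-3=13
Step 5: prey: 6+1-3=4; pred: 13+0-2=11
Step 6: prey: 4+1-2=3; pred: 11+0-2=9
Step 7: prey: 3+0-1=2; pred: 9+0-1=8
Step 8: prey: 2+0-0=2; pred: 8+0-1=7

Answer: 2 7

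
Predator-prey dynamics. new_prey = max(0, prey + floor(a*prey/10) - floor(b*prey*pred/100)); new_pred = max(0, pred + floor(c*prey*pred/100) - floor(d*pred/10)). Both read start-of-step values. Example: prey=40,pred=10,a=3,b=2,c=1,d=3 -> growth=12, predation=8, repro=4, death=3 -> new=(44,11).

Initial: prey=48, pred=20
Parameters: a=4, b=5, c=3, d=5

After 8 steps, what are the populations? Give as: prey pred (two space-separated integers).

Answer: 0 1

Derivation:
Step 1: prey: 48+19-48=19; pred: 20+28-10=38
Step 2: prey: 19+7-36=0; pred: 38+21-19=40
Step 3: prey: 0+0-0=0; pred: 40+0-20=20
Step 4: prey: 0+0-0=0; pred: 20+0-10=10
Step 5: prey: 0+0-0=0; pred: 10+0-5=5
Step 6: prey: 0+0-0=0; pred: 5+0-2=3
Step 7: prey: 0+0-0=0; pred: 3+0-1=2
Step 8: prey: 0+0-0=0; pred: 2+0-1=1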